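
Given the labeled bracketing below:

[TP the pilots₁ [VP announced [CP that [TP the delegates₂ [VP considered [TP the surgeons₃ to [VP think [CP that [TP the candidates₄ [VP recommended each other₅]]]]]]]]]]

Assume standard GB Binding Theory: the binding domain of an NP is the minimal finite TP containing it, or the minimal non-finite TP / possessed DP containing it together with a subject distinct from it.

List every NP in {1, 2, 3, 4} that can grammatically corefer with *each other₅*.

*each other* is an anaphor, so Principle A applies: it must be bound in its binding domain.
Binding domain of *each other₅*: the embedded TP, whose subject is the candidates₄.
*the pilots₁* c-commands the anaphor but is outside its binding domain → cannot satisfy Principle A.
*the delegates₂* c-commands the anaphor but is outside its binding domain → cannot satisfy Principle A.
*the surgeons₃* c-commands the anaphor but is outside its binding domain → cannot satisfy Principle A.
*the candidates₄* c-commands the anaphor within its binding domain → licit binder.

{4}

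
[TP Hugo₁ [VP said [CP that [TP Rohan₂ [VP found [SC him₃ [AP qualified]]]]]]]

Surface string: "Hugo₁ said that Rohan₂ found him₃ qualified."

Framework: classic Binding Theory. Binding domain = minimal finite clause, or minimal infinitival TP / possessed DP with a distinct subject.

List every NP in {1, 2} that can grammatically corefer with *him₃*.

{1}

*him* is a pronoun, so Principle B applies: it must be free in its binding domain.
Binding domain of *him₃*: the embedded TP, whose subject is Rohan₂.
*Hugo₁* c-commands the pronoun but from outside its binding domain, and is not c-commanded by it → coindexation permitted.
*Rohan₂* c-commands the pronoun within its binding domain → coindexation would violate Principle B.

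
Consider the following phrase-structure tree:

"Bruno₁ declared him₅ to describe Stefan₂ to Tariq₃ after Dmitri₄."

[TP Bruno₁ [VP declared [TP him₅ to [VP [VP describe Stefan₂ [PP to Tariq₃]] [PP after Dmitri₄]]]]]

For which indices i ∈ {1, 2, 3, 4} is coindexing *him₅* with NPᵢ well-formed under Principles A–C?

*him* is a pronoun, so Principle B applies: it must be free in its binding domain.
Binding domain of *him₅*: the matrix TP, whose subject is Bruno₁.
*Bruno₁* c-commands the pronoun within its binding domain → coindexation would violate Principle B.
*Stefan₂*: the pronoun c-commands this R-expression → coindexation would violate Principle C on *Stefan₂*.
*Tariq₃*: the pronoun c-commands this R-expression → coindexation would violate Principle C on *Tariq₃*.
*Dmitri₄*: the pronoun c-commands this R-expression → coindexation would violate Principle C on *Dmitri₄*.

none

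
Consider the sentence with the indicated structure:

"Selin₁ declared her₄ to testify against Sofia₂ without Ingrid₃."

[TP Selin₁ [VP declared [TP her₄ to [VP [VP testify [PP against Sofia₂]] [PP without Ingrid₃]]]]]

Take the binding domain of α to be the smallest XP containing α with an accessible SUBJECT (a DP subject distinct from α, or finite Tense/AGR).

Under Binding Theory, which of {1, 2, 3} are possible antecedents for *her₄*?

*her* is a pronoun, so Principle B applies: it must be free in its binding domain.
Binding domain of *her₄*: the matrix TP, whose subject is Selin₁.
*Selin₁* c-commands the pronoun within its binding domain → coindexation would violate Principle B.
*Sofia₂*: the pronoun c-commands this R-expression → coindexation would violate Principle C on *Sofia₂*.
*Ingrid₃*: the pronoun c-commands this R-expression → coindexation would violate Principle C on *Ingrid₃*.

none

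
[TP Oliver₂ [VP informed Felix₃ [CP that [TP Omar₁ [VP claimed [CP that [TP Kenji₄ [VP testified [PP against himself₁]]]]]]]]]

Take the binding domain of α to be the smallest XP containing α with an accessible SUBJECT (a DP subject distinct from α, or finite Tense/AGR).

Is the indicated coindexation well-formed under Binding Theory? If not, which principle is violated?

The two coindexed NPs are *Omar₁* and *himself₁*.
*himself₁* is an anaphor. Principle A requires it to be bound within its binding domain — the embedded TP, whose subject is Kenji₄.
Within that domain it is c-commanded by *Kenji₄*, which does not share its index.
*Omar₁* does c-command the anaphor, but from outside its binding domain.
The anaphor is unbound in its domain → Principle A violation.

Principle A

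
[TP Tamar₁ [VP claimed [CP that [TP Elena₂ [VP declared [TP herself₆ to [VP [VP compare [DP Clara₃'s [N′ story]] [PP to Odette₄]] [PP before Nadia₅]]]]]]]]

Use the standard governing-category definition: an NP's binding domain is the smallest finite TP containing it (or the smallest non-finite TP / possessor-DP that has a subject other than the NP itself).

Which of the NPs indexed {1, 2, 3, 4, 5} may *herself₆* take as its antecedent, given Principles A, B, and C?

*herself* is an anaphor, so Principle A applies: it must be bound in its binding domain.
Binding domain of *herself₆*: the embedded TP, whose subject is Elena₂.
*Tamar₁* c-commands the anaphor but is outside its binding domain → cannot satisfy Principle A.
*Elena₂* c-commands the anaphor within its binding domain → licit binder.
*Clara₃* does not c-command the anaphor → cannot bind it.
*Odette₄* does not c-command the anaphor → cannot bind it.
*Nadia₅* does not c-command the anaphor → cannot bind it.

{2}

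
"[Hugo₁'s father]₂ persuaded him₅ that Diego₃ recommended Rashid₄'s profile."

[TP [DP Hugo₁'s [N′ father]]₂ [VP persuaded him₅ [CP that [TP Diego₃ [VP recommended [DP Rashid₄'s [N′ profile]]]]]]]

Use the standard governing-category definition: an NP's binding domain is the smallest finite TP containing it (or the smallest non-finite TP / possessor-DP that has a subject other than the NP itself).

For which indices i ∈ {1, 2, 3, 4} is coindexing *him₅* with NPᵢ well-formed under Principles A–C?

{1}

*him* is a pronoun, so Principle B applies: it must be free in its binding domain.
Binding domain of *him₅*: the matrix TP, whose subject is [Hugo₁'s father]₂.
*Hugo₁* and the pronoun do not c-command one another → neither Principle B nor Principle C is at stake; coindexation permitted.
*[Hugo₁'s father]₂* c-commands the pronoun within its binding domain → coindexation would violate Principle B.
*Diego₃*: the pronoun c-commands this R-expression → coindexation would violate Principle C on *Diego₃*.
*Rashid₄*: the pronoun c-commands this R-expression → coindexation would violate Principle C on *Rashid₄*.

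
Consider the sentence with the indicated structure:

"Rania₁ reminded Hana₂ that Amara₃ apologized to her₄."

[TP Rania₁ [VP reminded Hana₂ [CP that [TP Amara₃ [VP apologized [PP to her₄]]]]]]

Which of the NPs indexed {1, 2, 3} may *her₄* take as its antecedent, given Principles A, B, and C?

{1, 2}

*her* is a pronoun, so Principle B applies: it must be free in its binding domain.
Binding domain of *her₄*: the embedded TP, whose subject is Amara₃.
*Rania₁* c-commands the pronoun but from outside its binding domain, and is not c-commanded by it → coindexation permitted.
*Hana₂* c-commands the pronoun but from outside its binding domain, and is not c-commanded by it → coindexation permitted.
*Amara₃* c-commands the pronoun within its binding domain → coindexation would violate Principle B.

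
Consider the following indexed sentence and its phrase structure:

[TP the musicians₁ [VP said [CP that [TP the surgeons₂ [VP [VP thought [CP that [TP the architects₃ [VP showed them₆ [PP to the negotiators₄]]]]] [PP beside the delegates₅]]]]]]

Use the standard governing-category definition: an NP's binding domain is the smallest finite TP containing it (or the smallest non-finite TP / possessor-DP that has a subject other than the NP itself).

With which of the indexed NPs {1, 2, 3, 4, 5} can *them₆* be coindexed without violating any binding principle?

*them* is a pronoun, so Principle B applies: it must be free in its binding domain.
Binding domain of *them₆*: the embedded TP, whose subject is the architects₃.
*the musicians₁* c-commands the pronoun but from outside its binding domain, and is not c-commanded by it → coindexation permitted.
*the surgeons₂* c-commands the pronoun but from outside its binding domain, and is not c-commanded by it → coindexation permitted.
*the architects₃* c-commands the pronoun within its binding domain → coindexation would violate Principle B.
*the negotiators₄*: the pronoun c-commands this R-expression → coindexation would violate Principle C on *the negotiators₄*.
*the delegates₅* and the pronoun do not c-command one another → neither Principle B nor Principle C is at stake; coindexation permitted.

{1, 2, 5}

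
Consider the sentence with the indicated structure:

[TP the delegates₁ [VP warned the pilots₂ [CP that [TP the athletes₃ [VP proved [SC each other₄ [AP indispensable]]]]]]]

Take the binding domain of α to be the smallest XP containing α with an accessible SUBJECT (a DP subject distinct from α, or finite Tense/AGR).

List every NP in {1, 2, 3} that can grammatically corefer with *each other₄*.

*each other* is an anaphor, so Principle A applies: it must be bound in its binding domain.
Binding domain of *each other₄*: the embedded TP, whose subject is the athletes₃.
*the delegates₁* c-commands the anaphor but is outside its binding domain → cannot satisfy Principle A.
*the pilots₂* c-commands the anaphor but is outside its binding domain → cannot satisfy Principle A.
*the athletes₃* c-commands the anaphor within its binding domain → licit binder.

{3}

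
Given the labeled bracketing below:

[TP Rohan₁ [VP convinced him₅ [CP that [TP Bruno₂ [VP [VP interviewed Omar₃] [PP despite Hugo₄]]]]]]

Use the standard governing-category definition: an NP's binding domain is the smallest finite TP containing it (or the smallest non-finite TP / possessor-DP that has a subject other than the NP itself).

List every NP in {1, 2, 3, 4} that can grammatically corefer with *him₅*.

none

*him* is a pronoun, so Principle B applies: it must be free in its binding domain.
Binding domain of *him₅*: the matrix TP, whose subject is Rohan₁.
*Rohan₁* c-commands the pronoun within its binding domain → coindexation would violate Principle B.
*Bruno₂*: the pronoun c-commands this R-expression → coindexation would violate Principle C on *Bruno₂*.
*Omar₃*: the pronoun c-commands this R-expression → coindexation would violate Principle C on *Omar₃*.
*Hugo₄*: the pronoun c-commands this R-expression → coindexation would violate Principle C on *Hugo₄*.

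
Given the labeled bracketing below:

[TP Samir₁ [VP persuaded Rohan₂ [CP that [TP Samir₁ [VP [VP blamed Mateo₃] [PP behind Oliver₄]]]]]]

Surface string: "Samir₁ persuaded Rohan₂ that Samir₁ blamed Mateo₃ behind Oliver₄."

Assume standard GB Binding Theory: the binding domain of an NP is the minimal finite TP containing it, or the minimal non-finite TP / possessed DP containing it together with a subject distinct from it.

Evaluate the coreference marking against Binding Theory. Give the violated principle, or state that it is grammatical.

The two coindexed NPs are *Samir₁* (the higher occurrence) and *Samir₁* (the lower occurrence).
*Samir₁* (the lower occurrence) is an R-expression. Principle C requires it to be free everywhere.
*Samir₁* (the higher occurrence) c-commands it and carries the same index.
The R-expression is bound → Principle C violation.

Principle C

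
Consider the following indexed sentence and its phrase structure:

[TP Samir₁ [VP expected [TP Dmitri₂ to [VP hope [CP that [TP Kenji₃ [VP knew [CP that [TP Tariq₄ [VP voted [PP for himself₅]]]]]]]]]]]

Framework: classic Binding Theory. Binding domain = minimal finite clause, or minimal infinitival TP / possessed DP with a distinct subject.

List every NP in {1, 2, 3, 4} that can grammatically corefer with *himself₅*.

*himself* is an anaphor, so Principle A applies: it must be bound in its binding domain.
Binding domain of *himself₅*: the embedded TP, whose subject is Tariq₄.
*Samir₁* c-commands the anaphor but is outside its binding domain → cannot satisfy Principle A.
*Dmitri₂* c-commands the anaphor but is outside its binding domain → cannot satisfy Principle A.
*Kenji₃* c-commands the anaphor but is outside its binding domain → cannot satisfy Principle A.
*Tariq₄* c-commands the anaphor within its binding domain → licit binder.

{4}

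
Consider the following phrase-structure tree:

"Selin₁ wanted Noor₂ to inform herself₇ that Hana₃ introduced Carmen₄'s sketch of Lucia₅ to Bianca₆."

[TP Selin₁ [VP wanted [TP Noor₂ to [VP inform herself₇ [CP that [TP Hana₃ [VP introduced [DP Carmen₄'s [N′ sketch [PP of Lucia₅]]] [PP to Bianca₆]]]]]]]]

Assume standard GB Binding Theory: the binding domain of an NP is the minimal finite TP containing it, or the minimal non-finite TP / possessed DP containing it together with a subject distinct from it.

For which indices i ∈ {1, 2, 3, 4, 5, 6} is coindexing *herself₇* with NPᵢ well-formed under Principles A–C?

*herself* is an anaphor, so Principle A applies: it must be bound in its binding domain.
Binding domain of *herself₇*: the embedded TP, whose subject is Noor₂.
*Selin₁* c-commands the anaphor but is outside its binding domain → cannot satisfy Principle A.
*Noor₂* c-commands the anaphor within its binding domain → licit binder.
*Hana₃* does not c-command the anaphor → cannot bind it.
*Carmen₄* does not c-command the anaphor → cannot bind it.
*Lucia₅* does not c-command the anaphor → cannot bind it.
*Bianca₆* does not c-command the anaphor → cannot bind it.

{2}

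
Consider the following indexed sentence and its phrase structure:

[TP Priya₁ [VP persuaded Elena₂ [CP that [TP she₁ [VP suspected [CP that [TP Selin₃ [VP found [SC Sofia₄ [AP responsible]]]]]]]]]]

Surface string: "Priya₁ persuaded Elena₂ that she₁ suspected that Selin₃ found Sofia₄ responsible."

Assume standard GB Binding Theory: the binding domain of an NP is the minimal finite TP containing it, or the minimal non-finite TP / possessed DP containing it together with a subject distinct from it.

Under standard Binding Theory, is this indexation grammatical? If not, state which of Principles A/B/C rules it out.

The two coindexed NPs are *Priya₁* and *she₁*.
*she₁* is a pronoun; nothing c-commands it within its binding domain (the embedded TP.), so Principle B holds trivially.
*Priya₁* is an R-expression; *she₁* does not c-command it, and no other NP shares its index, so Principle C is satisfied.
All principles are respected.

grammatical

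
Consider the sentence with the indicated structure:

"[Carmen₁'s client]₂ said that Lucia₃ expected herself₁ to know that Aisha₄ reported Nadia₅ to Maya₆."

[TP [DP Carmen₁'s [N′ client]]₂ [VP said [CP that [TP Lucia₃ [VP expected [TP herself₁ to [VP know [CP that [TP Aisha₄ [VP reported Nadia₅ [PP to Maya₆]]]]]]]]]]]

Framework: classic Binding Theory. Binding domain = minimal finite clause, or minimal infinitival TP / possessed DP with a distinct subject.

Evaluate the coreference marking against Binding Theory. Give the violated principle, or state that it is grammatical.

Principle A

The two coindexed NPs are *Carmen₁* and *herself₁*.
*herself₁* is an anaphor. Principle A requires it to be bound within its binding domain — the embedded TP, whose subject is Lucia₃.
Within that domain it is c-commanded by *Lucia₃*, which does not share its index.
*Carmen₁* does not c-command the anaphor at all.
The anaphor is unbound in its domain → Principle A violation.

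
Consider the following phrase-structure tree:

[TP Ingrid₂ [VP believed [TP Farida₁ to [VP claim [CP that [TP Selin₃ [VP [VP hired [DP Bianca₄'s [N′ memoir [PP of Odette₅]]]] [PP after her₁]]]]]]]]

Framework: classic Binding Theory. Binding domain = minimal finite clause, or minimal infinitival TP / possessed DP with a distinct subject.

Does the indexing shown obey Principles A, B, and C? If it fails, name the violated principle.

grammatical

The two coindexed NPs are *Farida₁* and *her₁*.
*her₁* is a pronoun; its binding domain is the embedded TP, whose subject is Selin₃. Within that domain it is c-commanded only by *Selin₃*, which carries a different index — the pronoun is free locally, so Principle B holds.
*Farida₁* is an R-expression; *her₁* does not c-command it, and no other NP shares its index, so Principle C is satisfied.
All principles are respected.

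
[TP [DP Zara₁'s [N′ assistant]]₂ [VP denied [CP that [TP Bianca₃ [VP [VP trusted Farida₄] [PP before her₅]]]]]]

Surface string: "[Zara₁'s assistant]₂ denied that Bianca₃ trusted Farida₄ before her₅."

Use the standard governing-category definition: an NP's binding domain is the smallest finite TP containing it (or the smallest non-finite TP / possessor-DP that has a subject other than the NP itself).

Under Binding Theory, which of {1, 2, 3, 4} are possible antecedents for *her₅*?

*her* is a pronoun, so Principle B applies: it must be free in its binding domain.
Binding domain of *her₅*: the embedded TP, whose subject is Bianca₃.
*Zara₁* and the pronoun do not c-command one another → neither Principle B nor Principle C is at stake; coindexation permitted.
*[Zara₁'s assistant]₂* c-commands the pronoun but from outside its binding domain, and is not c-commanded by it → coindexation permitted.
*Bianca₃* c-commands the pronoun within its binding domain → coindexation would violate Principle B.
*Farida₄* and the pronoun do not c-command one another → neither Principle B nor Principle C is at stake; coindexation permitted.

{1, 2, 4}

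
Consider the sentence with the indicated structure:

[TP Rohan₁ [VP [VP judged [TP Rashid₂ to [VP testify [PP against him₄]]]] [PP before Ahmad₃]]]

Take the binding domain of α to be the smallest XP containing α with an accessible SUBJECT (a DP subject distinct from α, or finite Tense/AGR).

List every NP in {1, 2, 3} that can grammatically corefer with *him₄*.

*him* is a pronoun, so Principle B applies: it must be free in its binding domain.
Binding domain of *him₄*: the embedded TP, whose subject is Rashid₂.
*Rohan₁* c-commands the pronoun but from outside its binding domain, and is not c-commanded by it → coindexation permitted.
*Rashid₂* c-commands the pronoun within its binding domain → coindexation would violate Principle B.
*Ahmad₃* and the pronoun do not c-command one another → neither Principle B nor Principle C is at stake; coindexation permitted.

{1, 3}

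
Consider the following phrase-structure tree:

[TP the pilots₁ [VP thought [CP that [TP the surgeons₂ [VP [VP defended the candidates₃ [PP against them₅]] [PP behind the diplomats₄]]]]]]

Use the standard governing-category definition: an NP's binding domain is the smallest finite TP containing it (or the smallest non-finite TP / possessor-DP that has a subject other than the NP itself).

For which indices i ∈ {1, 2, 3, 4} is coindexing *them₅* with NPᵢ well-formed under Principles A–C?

{1, 4}

*them* is a pronoun, so Principle B applies: it must be free in its binding domain.
Binding domain of *them₅*: the embedded TP, whose subject is the surgeons₂.
*the pilots₁* c-commands the pronoun but from outside its binding domain, and is not c-commanded by it → coindexation permitted.
*the surgeons₂* c-commands the pronoun within its binding domain → coindexation would violate Principle B.
*the candidates₃* c-commands the pronoun within its binding domain → coindexation would violate Principle B.
*the diplomats₄* and the pronoun do not c-command one another → neither Principle B nor Principle C is at stake; coindexation permitted.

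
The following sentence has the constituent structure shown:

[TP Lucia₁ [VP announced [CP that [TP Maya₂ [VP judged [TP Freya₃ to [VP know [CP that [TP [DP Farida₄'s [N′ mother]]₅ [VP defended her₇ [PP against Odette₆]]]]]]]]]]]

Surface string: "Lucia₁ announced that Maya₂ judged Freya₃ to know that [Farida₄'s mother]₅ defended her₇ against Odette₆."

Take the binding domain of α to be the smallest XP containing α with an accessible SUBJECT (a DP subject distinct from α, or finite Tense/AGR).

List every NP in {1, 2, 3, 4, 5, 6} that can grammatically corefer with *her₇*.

*her* is a pronoun, so Principle B applies: it must be free in its binding domain.
Binding domain of *her₇*: the embedded TP, whose subject is [Farida₄'s mother]₅.
*Lucia₁* c-commands the pronoun but from outside its binding domain, and is not c-commanded by it → coindexation permitted.
*Maya₂* c-commands the pronoun but from outside its binding domain, and is not c-commanded by it → coindexation permitted.
*Freya₃* c-commands the pronoun but from outside its binding domain, and is not c-commanded by it → coindexation permitted.
*Farida₄* and the pronoun do not c-command one another → neither Principle B nor Principle C is at stake; coindexation permitted.
*[Farida₄'s mother]₅* c-commands the pronoun within its binding domain → coindexation would violate Principle B.
*Odette₆*: the pronoun c-commands this R-expression → coindexation would violate Principle C on *Odette₆*.

{1, 2, 3, 4}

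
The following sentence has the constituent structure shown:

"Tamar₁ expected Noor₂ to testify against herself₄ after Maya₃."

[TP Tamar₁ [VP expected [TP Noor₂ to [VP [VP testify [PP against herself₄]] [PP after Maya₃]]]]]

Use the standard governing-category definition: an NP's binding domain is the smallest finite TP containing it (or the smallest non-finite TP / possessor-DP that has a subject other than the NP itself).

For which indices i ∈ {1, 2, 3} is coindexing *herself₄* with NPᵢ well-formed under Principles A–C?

*herself* is an anaphor, so Principle A applies: it must be bound in its binding domain.
Binding domain of *herself₄*: the embedded TP, whose subject is Noor₂.
*Tamar₁* c-commands the anaphor but is outside its binding domain → cannot satisfy Principle A.
*Noor₂* c-commands the anaphor within its binding domain → licit binder.
*Maya₃* does not c-command the anaphor → cannot bind it.

{2}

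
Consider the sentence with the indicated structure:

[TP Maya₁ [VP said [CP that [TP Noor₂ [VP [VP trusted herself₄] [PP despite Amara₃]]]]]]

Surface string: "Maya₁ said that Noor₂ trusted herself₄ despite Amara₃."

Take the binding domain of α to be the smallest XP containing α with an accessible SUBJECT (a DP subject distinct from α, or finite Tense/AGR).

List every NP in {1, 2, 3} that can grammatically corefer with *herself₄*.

*herself* is an anaphor, so Principle A applies: it must be bound in its binding domain.
Binding domain of *herself₄*: the embedded TP, whose subject is Noor₂.
*Maya₁* c-commands the anaphor but is outside its binding domain → cannot satisfy Principle A.
*Noor₂* c-commands the anaphor within its binding domain → licit binder.
*Amara₃* does not c-command the anaphor → cannot bind it.

{2}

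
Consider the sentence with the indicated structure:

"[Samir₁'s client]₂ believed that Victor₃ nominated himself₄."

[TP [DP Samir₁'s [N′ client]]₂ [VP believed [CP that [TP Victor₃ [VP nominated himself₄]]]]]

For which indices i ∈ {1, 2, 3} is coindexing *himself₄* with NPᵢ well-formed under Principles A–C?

*himself* is an anaphor, so Principle A applies: it must be bound in its binding domain.
Binding domain of *himself₄*: the embedded TP, whose subject is Victor₃.
*Samir₁* does not c-command the anaphor → cannot bind it.
*[Samir₁'s client]₂* c-commands the anaphor but is outside its binding domain → cannot satisfy Principle A.
*Victor₃* c-commands the anaphor within its binding domain → licit binder.

{3}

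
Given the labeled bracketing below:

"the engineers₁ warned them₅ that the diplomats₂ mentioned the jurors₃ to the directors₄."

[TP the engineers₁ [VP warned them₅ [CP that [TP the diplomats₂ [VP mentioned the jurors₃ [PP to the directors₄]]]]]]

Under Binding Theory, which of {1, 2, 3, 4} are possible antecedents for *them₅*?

*them* is a pronoun, so Principle B applies: it must be free in its binding domain.
Binding domain of *them₅*: the matrix TP, whose subject is the engineers₁.
*the engineers₁* c-commands the pronoun within its binding domain → coindexation would violate Principle B.
*the diplomats₂*: the pronoun c-commands this R-expression → coindexation would violate Principle C on *the diplomats₂*.
*the jurors₃*: the pronoun c-commands this R-expression → coindexation would violate Principle C on *the jurors₃*.
*the directors₄*: the pronoun c-commands this R-expression → coindexation would violate Principle C on *the directors₄*.

none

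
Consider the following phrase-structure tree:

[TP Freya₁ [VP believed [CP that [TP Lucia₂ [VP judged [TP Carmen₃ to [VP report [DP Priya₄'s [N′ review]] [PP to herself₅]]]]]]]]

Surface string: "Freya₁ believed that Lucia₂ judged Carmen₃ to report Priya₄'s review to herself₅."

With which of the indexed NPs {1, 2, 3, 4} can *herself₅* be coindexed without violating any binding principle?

*herself* is an anaphor, so Principle A applies: it must be bound in its binding domain.
Binding domain of *herself₅*: the embedded TP, whose subject is Carmen₃.
*Freya₁* c-commands the anaphor but is outside its binding domain → cannot satisfy Principle A.
*Lucia₂* c-commands the anaphor but is outside its binding domain → cannot satisfy Principle A.
*Carmen₃* c-commands the anaphor within its binding domain → licit binder.
*Priya₄* does not c-command the anaphor → cannot bind it.

{3}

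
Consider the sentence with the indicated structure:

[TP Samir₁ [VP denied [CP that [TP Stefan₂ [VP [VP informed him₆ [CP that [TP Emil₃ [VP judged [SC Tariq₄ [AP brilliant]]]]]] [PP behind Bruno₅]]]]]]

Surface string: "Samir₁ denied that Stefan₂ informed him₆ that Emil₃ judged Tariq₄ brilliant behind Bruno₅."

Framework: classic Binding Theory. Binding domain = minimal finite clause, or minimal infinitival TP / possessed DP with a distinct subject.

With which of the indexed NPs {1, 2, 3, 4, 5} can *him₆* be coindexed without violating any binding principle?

*him* is a pronoun, so Principle B applies: it must be free in its binding domain.
Binding domain of *him₆*: the embedded TP, whose subject is Stefan₂.
*Samir₁* c-commands the pronoun but from outside its binding domain, and is not c-commanded by it → coindexation permitted.
*Stefan₂* c-commands the pronoun within its binding domain → coindexation would violate Principle B.
*Emil₃*: the pronoun c-commands this R-expression → coindexation would violate Principle C on *Emil₃*.
*Tariq₄*: the pronoun c-commands this R-expression → coindexation would violate Principle C on *Tariq₄*.
*Bruno₅* and the pronoun do not c-command one another → neither Principle B nor Principle C is at stake; coindexation permitted.

{1, 5}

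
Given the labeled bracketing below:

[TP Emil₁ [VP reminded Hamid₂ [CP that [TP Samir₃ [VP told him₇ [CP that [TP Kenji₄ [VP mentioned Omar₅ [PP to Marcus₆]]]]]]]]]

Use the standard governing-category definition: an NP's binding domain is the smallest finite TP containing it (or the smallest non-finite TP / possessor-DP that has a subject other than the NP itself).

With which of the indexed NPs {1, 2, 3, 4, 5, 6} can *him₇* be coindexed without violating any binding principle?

*him* is a pronoun, so Principle B applies: it must be free in its binding domain.
Binding domain of *him₇*: the embedded TP, whose subject is Samir₃.
*Emil₁* c-commands the pronoun but from outside its binding domain, and is not c-commanded by it → coindexation permitted.
*Hamid₂* c-commands the pronoun but from outside its binding domain, and is not c-commanded by it → coindexation permitted.
*Samir₃* c-commands the pronoun within its binding domain → coindexation would violate Principle B.
*Kenji₄*: the pronoun c-commands this R-expression → coindexation would violate Principle C on *Kenji₄*.
*Omar₅*: the pronoun c-commands this R-expression → coindexation would violate Principle C on *Omar₅*.
*Marcus₆*: the pronoun c-commands this R-expression → coindexation would violate Principle C on *Marcus₆*.

{1, 2}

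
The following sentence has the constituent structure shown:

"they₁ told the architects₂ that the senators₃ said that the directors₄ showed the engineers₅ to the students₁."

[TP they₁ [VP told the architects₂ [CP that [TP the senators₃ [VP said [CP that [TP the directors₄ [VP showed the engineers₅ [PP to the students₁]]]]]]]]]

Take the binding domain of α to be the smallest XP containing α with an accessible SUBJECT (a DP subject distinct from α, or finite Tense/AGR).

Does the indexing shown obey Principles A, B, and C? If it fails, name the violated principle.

Principle C

The two coindexed NPs are *they₁* and *the students₁*.
*the students₁* is an R-expression. Principle C requires it to be free everywhere.
*they₁* c-commands it and carries the same index.
The R-expression is bound → Principle C violation.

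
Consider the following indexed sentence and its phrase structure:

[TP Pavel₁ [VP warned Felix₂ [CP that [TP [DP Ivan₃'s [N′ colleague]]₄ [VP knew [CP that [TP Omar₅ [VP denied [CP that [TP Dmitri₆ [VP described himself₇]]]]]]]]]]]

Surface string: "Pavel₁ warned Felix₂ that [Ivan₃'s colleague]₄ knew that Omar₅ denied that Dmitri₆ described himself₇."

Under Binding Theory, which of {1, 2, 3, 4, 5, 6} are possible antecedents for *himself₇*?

{6}

*himself* is an anaphor, so Principle A applies: it must be bound in its binding domain.
Binding domain of *himself₇*: the embedded TP, whose subject is Dmitri₆.
*Pavel₁* c-commands the anaphor but is outside its binding domain → cannot satisfy Principle A.
*Felix₂* c-commands the anaphor but is outside its binding domain → cannot satisfy Principle A.
*Ivan₃* does not c-command the anaphor → cannot bind it.
*[Ivan₃'s colleague]₄* c-commands the anaphor but is outside its binding domain → cannot satisfy Principle A.
*Omar₅* c-commands the anaphor but is outside its binding domain → cannot satisfy Principle A.
*Dmitri₆* c-commands the anaphor within its binding domain → licit binder.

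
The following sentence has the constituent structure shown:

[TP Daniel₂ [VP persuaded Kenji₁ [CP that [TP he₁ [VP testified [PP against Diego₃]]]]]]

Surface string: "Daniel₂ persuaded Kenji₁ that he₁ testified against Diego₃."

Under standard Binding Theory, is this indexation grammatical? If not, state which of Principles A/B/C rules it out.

grammatical

The two coindexed NPs are *Kenji₁* and *he₁*.
*he₁* is a pronoun; nothing c-commands it within its binding domain (the embedded TP.), so Principle B holds trivially.
*Kenji₁* is an R-expression; *he₁* does not c-command it, and no other NP shares its index, so Principle C is satisfied.
All principles are respected.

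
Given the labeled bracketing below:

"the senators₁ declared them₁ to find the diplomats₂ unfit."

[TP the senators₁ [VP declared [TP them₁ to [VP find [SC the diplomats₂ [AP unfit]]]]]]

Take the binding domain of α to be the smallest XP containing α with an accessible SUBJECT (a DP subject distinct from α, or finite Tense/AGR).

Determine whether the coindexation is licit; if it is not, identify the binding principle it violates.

The two coindexed NPs are *the senators₁* and *them₁*.
*them₁* is a pronoun. Its binding domain is the matrix TP, whose subject is the senators₁.
*the senators₁* c-commands it within that domain and carries the same index.
The pronoun is locally bound → Principle B violation.

Principle B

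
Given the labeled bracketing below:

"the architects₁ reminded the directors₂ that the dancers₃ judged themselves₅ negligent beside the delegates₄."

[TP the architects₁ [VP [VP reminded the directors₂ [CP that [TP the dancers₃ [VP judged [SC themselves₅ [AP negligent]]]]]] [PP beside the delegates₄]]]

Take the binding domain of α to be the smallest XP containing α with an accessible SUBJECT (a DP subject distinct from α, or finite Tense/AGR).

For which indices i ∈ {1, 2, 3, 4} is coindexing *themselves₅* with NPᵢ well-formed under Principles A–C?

{3}

*themselves* is an anaphor, so Principle A applies: it must be bound in its binding domain.
Binding domain of *themselves₅*: the embedded TP, whose subject is the dancers₃.
*the architects₁* c-commands the anaphor but is outside its binding domain → cannot satisfy Principle A.
*the directors₂* c-commands the anaphor but is outside its binding domain → cannot satisfy Principle A.
*the dancers₃* c-commands the anaphor within its binding domain → licit binder.
*the delegates₄* does not c-command the anaphor → cannot bind it.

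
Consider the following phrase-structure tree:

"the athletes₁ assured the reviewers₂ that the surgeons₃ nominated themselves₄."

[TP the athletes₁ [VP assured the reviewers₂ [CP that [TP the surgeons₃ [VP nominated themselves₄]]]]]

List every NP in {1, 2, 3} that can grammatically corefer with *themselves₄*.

*themselves* is an anaphor, so Principle A applies: it must be bound in its binding domain.
Binding domain of *themselves₄*: the embedded TP, whose subject is the surgeons₃.
*the athletes₁* c-commands the anaphor but is outside its binding domain → cannot satisfy Principle A.
*the reviewers₂* c-commands the anaphor but is outside its binding domain → cannot satisfy Principle A.
*the surgeons₃* c-commands the anaphor within its binding domain → licit binder.

{3}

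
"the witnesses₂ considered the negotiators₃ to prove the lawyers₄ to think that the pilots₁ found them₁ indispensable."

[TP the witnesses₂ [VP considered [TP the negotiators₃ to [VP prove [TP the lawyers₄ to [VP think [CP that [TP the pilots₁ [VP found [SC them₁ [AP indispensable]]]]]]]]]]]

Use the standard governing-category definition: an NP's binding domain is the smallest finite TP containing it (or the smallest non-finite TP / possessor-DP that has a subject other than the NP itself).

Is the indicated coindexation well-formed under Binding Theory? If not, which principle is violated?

The two coindexed NPs are *the pilots₁* and *them₁*.
*them₁* is a pronoun. Its binding domain is the embedded TP, whose subject is the pilots₁.
*the pilots₁* c-commands it within that domain and carries the same index.
The pronoun is locally bound → Principle B violation.

Principle B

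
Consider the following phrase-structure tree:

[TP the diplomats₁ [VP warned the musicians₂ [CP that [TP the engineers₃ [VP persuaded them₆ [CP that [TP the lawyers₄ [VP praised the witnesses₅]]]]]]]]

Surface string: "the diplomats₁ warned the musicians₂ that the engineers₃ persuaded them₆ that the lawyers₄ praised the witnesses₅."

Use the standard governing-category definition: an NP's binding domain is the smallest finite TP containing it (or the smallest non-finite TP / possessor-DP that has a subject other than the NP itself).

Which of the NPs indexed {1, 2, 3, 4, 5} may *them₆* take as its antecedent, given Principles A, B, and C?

*them* is a pronoun, so Principle B applies: it must be free in its binding domain.
Binding domain of *them₆*: the embedded TP, whose subject is the engineers₃.
*the diplomats₁* c-commands the pronoun but from outside its binding domain, and is not c-commanded by it → coindexation permitted.
*the musicians₂* c-commands the pronoun but from outside its binding domain, and is not c-commanded by it → coindexation permitted.
*the engineers₃* c-commands the pronoun within its binding domain → coindexation would violate Principle B.
*the lawyers₄*: the pronoun c-commands this R-expression → coindexation would violate Principle C on *the lawyers₄*.
*the witnesses₅*: the pronoun c-commands this R-expression → coindexation would violate Principle C on *the witnesses₅*.

{1, 2}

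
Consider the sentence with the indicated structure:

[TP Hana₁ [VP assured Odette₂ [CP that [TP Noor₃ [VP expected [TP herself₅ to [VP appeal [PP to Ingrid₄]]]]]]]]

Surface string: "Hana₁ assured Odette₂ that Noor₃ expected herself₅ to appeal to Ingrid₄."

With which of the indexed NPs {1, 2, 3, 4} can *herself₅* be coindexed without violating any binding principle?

*herself* is an anaphor, so Principle A applies: it must be bound in its binding domain.
Binding domain of *herself₅*: the embedded TP, whose subject is Noor₃.
*Hana₁* c-commands the anaphor but is outside its binding domain → cannot satisfy Principle A.
*Odette₂* c-commands the anaphor but is outside its binding domain → cannot satisfy Principle A.
*Noor₃* c-commands the anaphor within its binding domain → licit binder.
*Ingrid₄* does not c-command the anaphor → cannot bind it.

{3}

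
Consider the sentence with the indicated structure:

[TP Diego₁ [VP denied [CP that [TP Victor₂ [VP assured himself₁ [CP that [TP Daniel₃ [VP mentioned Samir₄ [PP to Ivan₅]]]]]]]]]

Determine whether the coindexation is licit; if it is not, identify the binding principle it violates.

Principle A

The two coindexed NPs are *Diego₁* and *himself₁*.
*himself₁* is an anaphor. Principle A requires it to be bound within its binding domain — the embedded TP, whose subject is Victor₂.
Within that domain it is c-commanded by *Victor₂*, which does not share its index.
*Diego₁* does c-command the anaphor, but from outside its binding domain.
The anaphor is unbound in its domain → Principle A violation.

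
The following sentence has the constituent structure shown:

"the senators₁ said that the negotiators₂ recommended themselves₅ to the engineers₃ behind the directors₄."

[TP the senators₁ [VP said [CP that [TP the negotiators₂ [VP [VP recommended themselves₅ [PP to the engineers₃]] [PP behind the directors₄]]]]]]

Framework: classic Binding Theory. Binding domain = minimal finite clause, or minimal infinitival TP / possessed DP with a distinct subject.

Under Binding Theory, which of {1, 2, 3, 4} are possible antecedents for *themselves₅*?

{2}

*themselves* is an anaphor, so Principle A applies: it must be bound in its binding domain.
Binding domain of *themselves₅*: the embedded TP, whose subject is the negotiators₂.
*the senators₁* c-commands the anaphor but is outside its binding domain → cannot satisfy Principle A.
*the negotiators₂* c-commands the anaphor within its binding domain → licit binder.
*the engineers₃* does not c-command the anaphor → cannot bind it.
*the directors₄* does not c-command the anaphor → cannot bind it.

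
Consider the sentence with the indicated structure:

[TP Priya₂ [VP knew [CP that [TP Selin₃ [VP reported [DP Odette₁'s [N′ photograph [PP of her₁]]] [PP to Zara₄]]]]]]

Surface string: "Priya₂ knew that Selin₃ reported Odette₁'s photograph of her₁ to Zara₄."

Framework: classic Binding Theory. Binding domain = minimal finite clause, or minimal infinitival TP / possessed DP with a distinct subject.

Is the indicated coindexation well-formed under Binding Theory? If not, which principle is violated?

The two coindexed NPs are *Odette₁* and *her₁*.
*her₁* is a pronoun. Its binding domain is the possessed DP, whose subject is Odette₁.
*Odette₁* c-commands it within that domain and carries the same index.
The pronoun is locally bound → Principle B violation.

Principle B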